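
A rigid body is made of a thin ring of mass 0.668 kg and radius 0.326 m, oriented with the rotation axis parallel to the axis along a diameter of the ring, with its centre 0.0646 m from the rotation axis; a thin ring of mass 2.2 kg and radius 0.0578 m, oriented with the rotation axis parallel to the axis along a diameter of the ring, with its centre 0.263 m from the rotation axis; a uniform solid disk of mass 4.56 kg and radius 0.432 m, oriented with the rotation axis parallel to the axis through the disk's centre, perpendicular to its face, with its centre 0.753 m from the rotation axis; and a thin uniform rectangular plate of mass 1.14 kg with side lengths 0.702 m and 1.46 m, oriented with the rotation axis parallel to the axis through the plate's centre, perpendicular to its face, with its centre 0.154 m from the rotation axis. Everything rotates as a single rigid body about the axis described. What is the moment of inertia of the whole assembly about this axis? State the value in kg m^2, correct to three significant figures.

Thin ring: I_cm = (1/2)MR² = (1/2)(0.668)(0.326)² = 0.035496 kg m^2; centre at d = 0.0646 m, so the parallel axis theorem gives I = 0.035496 + (0.668)(0.0646)² = 0.038284 kg m^2.
Thin ring: I_cm = (1/2)MR² = (1/2)(2.2)(0.0578)² = 0.0036749 kg m^2; centre at d = 0.263 m, so the parallel axis theorem gives I = 0.0036749 + (2.2)(0.263)² = 0.15585 kg m^2.
Solid disk: I_cm = (1/2)MR² = (1/2)(4.56)(0.432)² = 0.4255 kg m^2; centre at d = 0.753 m, so the parallel axis theorem gives I = 0.4255 + (4.56)(0.753)² = 3.0111 kg m^2.
Rectangular plate: I_cm = (1/12)M(a²+b²) = (1/12)(1.14)[(0.702)² + (1.46)²] = 0.24932 kg m^2; centre at d = 0.154 m, so the parallel axis theorem gives I = 0.24932 + (1.14)(0.154)² = 0.27635 kg m^2.
Total I = 0.038284 + 0.15585 + 3.0111 + 0.27635 = 3.4815 kg m^2.

3.48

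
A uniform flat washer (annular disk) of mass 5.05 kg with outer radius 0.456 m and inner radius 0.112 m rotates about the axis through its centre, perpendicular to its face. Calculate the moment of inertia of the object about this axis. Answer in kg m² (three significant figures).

0.557

I_cm = (1/2)M(R²+r²) = (1/2)(5.05)[(0.456)² + (0.112)²] = 0.55671 kg m²; axis through the centre, so I = 0.55671 kg m².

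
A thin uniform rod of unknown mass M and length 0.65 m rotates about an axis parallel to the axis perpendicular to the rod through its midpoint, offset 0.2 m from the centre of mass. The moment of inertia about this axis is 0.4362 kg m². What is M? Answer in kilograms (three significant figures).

5.80

I = I_cm + Md² = (1/12)ML² + Md² = M·[0.0833333·(0.65)² + (0.2)²] = M·0.075208.
So M = 0.4362 / 0.075208 = 5.7999 kg.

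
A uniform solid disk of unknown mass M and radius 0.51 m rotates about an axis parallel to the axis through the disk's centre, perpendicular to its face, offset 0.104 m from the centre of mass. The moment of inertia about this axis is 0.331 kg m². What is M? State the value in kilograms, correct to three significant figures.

I = I_cm + Md² = (1/2)MR² + Md² = M·[0.5·(0.51)² + (0.104)²] = M·0.14087.
So M = 0.331 / 0.14087 = 2.3498 kg.

2.35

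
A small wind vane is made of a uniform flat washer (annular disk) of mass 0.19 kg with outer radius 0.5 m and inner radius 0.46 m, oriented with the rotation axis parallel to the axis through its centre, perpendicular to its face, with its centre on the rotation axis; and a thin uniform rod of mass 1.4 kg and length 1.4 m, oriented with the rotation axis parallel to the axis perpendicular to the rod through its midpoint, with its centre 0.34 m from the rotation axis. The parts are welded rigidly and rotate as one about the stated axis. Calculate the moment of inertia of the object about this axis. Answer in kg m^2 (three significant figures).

0.434

Annular disk: I_cm = (1/2)M(R²+r²) = (1/2)(0.19)[(0.5)² + (0.46)²] = 0.043852 kg m^2; axis through the centre, so I = 0.043852 kg m^2.
Thin rod: I_cm = (1/12)ML² = (1/12)(1.4)(1.4)² = 0.22867 kg m^2; centre at d = 0.34 m, so the parallel axis theorem gives I = 0.22867 + (1.4)(0.34)² = 0.39051 kg m^2.
Total I = 0.043852 + 0.39051 = 0.43436 kg m^2.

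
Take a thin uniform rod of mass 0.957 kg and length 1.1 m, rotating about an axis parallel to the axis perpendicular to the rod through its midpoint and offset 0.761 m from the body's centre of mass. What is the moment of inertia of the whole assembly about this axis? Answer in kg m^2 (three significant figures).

I_cm = (1/12)ML² = (1/12)(0.957)(1.1)² = 0.096497 kg m^2; centre at d = 0.761 m, so the parallel axis theorem gives I = 0.096497 + (0.957)(0.761)² = 0.65072 kg m^2.

0.651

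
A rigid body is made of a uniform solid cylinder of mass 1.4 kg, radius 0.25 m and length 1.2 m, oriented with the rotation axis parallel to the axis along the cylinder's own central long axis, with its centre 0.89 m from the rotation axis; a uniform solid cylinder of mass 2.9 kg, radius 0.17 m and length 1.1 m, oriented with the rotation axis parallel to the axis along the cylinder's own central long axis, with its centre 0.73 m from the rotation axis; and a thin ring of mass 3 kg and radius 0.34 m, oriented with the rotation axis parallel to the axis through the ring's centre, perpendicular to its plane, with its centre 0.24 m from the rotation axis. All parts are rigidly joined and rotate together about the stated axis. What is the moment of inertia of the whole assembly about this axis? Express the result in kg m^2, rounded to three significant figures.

3.26

Solid cylinder: I_cm = (1/2)MR² = (1/2)(1.4)(0.25)² = 0.04375 kg m^2; centre at d = 0.89 m, so I = I_cm + Md² gives I = 0.04375 + (1.4)(0.89)² = 1.1527 kg m^2.
Solid cylinder: I_cm = (1/2)MR² = (1/2)(2.9)(0.17)² = 0.041905 kg m^2; centre at d = 0.73 m, so I = I_cm + Md² gives I = 0.041905 + (2.9)(0.73)² = 1.5873 kg m^2.
Thin ring: I_cm = MR² = (3)(0.34)² = 0.3468 kg m^2; centre at d = 0.24 m, so I = I_cm + Md² gives I = 0.3468 + (3)(0.24)² = 0.5196 kg m^2.
Total I = 1.1527 + 1.5873 + 0.5196 = 3.2596 kg m^2.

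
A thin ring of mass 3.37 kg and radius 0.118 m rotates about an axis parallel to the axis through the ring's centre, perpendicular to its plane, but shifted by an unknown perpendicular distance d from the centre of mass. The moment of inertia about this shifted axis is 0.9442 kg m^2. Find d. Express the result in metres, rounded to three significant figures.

About the centre-of-mass axis, I_cm = MR² = (3.37)(0.118)² = 0.046924 kg m^2.
Parallel axis theorem: I = I_cm + Md², so Md² = 0.9442 − 0.046924 = 0.89728 kg m^2.
d = √(0.89728 / 3.37) = 0.516 m.

0.516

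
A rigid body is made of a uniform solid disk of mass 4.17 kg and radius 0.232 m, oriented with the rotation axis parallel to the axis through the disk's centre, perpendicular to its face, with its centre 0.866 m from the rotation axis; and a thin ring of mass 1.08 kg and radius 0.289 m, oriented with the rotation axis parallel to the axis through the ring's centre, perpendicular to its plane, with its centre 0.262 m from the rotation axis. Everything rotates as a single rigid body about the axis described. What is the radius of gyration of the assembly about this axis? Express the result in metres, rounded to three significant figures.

Solid disk: I_cm = (1/2)MR² = (1/2)(4.17)(0.232)² = 0.11222 kg m^2; centre at d = 0.866 m, so the parallel axis theorem gives I = 0.11222 + (4.17)(0.866)² = 3.2395 kg m^2.
Thin ring: I_cm = MR² = (1.08)(0.289)² = 0.090203 kg m^2; centre at d = 0.262 m, so the parallel axis theorem gives I = 0.090203 + (1.08)(0.262)² = 0.16434 kg m^2.
Total I = 3.4039 kg m^2; total mass M = 5.25 kg.
k = √(I/M) = √(3.4039/5.25) = 0.80521 m.

0.805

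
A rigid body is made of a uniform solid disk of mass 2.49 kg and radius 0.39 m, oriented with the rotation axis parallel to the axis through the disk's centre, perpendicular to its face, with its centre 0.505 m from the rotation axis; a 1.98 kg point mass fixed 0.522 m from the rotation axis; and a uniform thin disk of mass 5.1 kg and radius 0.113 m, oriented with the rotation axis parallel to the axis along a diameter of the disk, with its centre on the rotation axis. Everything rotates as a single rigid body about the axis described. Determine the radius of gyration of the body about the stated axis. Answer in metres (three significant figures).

Solid disk: I_cm = (1/2)MR² = (1/2)(2.49)(0.39)² = 0.18936 kg m^2; centre at d = 0.505 m, so I = I_cm + Md² gives I = 0.18936 + (2.49)(0.505)² = 0.82438 kg m^2.
Point mass: I_cm = 0; centre at d = 0.522 m, so I = I_cm + Md² gives I = 0 + (1.98)(0.522)² = 0.53952 kg m^2.
Thin disk: I_cm = (1/4)MR² = (1/4)(5.1)(0.113)² = 0.01628 kg m^2; axis through the centre, so I = 0.01628 kg m^2.
Total I = 1.3802 kg m^2; total mass M = 9.57 kg.
k = √(I/M) = √(1.3802/9.57) = 0.37976 m.

0.380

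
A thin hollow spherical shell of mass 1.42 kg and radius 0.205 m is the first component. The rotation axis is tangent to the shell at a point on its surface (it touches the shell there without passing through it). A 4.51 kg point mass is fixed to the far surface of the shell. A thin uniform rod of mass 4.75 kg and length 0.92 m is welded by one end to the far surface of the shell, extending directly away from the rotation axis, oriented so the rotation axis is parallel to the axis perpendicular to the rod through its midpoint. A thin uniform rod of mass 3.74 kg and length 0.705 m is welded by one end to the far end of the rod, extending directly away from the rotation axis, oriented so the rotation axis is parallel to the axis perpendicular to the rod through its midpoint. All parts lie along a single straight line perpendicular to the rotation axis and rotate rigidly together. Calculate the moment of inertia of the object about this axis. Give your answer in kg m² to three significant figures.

Spherical shell: I_cm = (2/3)MR² = (2/3)(1.42)(0.205)² = 0.039784 kg m²; centre at d = 0.205 m, so I = I_cm + Md² gives I = 0.039784 + (1.42)(0.205)² = 0.099459 kg m².
Point mass: I_cm = 0; centre at d = 0.205 + 0.205 = 0.41 m, so I = I_cm + Md² gives I = 0 + (4.51)(0.41)² = 0.75813 kg m².
Thin rod: I_cm = (1/12)ML² = (1/12)(4.75)(0.92)² = 0.33503 kg m²; centre at d = 0.205 + 0.205 + 0.46 = 0.87 m, so I = I_cm + Md² gives I = 0.33503 + (4.75)(0.87)² = 3.9303 kg m².
Thin rod: I_cm = (1/12)ML² = (1/12)(3.74)(0.705)² = 0.15491 kg m²; centre at d = 0.205 + 0.205 + 0.46 + 0.46 + 0.3525 = 1.6825 m, so I = I_cm + Md² gives I = 0.15491 + (3.74)(1.6825)² = 10.742 kg m².
Total I = 0.099459 + 0.75813 + 3.9303 + 10.742 = 15.53 kg m².

15.5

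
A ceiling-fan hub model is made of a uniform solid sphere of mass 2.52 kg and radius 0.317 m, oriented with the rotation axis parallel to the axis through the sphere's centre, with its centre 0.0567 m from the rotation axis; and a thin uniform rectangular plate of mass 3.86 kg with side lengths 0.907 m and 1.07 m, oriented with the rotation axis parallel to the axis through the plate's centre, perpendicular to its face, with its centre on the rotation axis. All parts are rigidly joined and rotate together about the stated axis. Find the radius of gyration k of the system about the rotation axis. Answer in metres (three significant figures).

0.341

Solid sphere: I_cm = (2/5)MR² = (2/5)(2.52)(0.317)² = 0.10129 kg m^2; centre at d = 0.0567 m, so I = I_cm + Md² gives I = 0.10129 + (2.52)(0.0567)² = 0.10939 kg m^2.
Rectangular plate: I_cm = (1/12)M(a²+b²) = (1/12)(3.86)[(0.907)² + (1.07)²] = 0.63289 kg m^2; axis through the centre, so I = 0.63289 kg m^2.
Total I = 0.74229 kg m^2; total mass M = 6.38 kg.
k = √(I/M) = √(0.74229/6.38) = 0.3411 m.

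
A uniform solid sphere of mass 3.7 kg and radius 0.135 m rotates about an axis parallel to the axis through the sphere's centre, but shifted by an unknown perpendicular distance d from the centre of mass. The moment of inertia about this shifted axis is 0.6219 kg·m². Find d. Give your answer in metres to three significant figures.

0.401

About the centre-of-mass axis, I_cm = (2/5)MR² = (2/5)(3.7)(0.135)² = 0.026973 kg·m².
Parallel axis theorem: I = I_cm + Md², so Md² = 0.6219 − 0.026973 = 0.59493 kg·m².
d = √(0.59493 / 3.7) = 0.40099 m.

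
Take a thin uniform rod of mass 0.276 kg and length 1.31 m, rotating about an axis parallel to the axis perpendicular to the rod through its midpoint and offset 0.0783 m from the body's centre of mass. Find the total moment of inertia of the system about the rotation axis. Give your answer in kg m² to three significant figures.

I_cm = (1/12)ML² = (1/12)(0.276)(1.31)² = 0.03947 kg m²; centre at d = 0.0783 m, so the parallel axis theorem gives I = 0.03947 + (0.276)(0.0783)² = 0.041162 kg m².

0.0412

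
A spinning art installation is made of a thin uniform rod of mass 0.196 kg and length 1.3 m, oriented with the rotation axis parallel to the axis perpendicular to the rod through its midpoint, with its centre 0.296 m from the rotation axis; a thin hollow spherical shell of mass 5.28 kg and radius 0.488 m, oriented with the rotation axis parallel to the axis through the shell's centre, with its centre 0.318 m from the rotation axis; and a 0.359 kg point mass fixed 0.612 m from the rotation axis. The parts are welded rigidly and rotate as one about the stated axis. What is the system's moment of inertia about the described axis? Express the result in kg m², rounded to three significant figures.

Thin rod: I_cm = (1/12)ML² = (1/12)(0.196)(1.3)² = 0.027603 kg m²; centre at d = 0.296 m, so I = I_cm + Md² gives I = 0.027603 + (0.196)(0.296)² = 0.044776 kg m².
Spherical shell: I_cm = (2/3)MR² = (2/3)(5.28)(0.488)² = 0.83827 kg m²; centre at d = 0.318 m, so I = I_cm + Md² gives I = 0.83827 + (5.28)(0.318)² = 1.3722 kg m².
Point mass: I_cm = 0; centre at d = 0.612 m, so I = I_cm + Md² gives I = 0 + (0.359)(0.612)² = 0.13446 kg m².
Total I = 0.044776 + 1.3722 + 0.13446 = 1.5514 kg m².

1.55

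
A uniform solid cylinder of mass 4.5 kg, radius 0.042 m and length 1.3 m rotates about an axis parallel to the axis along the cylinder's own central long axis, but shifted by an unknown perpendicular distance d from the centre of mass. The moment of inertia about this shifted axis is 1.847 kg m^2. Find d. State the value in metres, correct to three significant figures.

About the centre-of-mass axis, I_cm = (1/2)MR² = (1/2)(4.5)(0.042)² = 0.003969 kg m^2.
Parallel axis theorem: I = I_cm + Md², so Md² = 1.847 − 0.003969 = 1.843 kg m^2.
d = √(1.843 / 4.5) = 0.63997 m.

0.640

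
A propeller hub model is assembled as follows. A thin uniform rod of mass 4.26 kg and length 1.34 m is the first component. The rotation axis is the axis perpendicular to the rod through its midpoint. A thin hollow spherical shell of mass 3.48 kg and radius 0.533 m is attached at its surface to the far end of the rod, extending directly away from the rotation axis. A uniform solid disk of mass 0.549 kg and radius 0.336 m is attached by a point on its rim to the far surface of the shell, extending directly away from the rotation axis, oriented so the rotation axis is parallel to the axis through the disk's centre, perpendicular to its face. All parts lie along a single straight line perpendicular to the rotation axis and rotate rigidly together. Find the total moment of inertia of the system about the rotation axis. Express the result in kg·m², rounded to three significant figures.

Thin rod: I_cm = (1/12)ML² = (1/12)(4.26)(1.34)² = 0.63744 kg·m²; axis through the centre, so I = 0.63744 kg·m².
Spherical shell: I_cm = (2/3)MR² = (2/3)(3.48)(0.533)² = 0.65909 kg·m²; centre at d = 0.67 + 0.533 = 1.203 m, so I = I_cm + Md² gives I = 0.65909 + (3.48)(1.203)² = 5.6954 kg·m².
Solid disk: I_cm = (1/2)MR² = (1/2)(0.549)(0.336)² = 0.03099 kg·m²; centre at d = 0.67 + 0.533 + 0.533 + 0.336 = 2.072 m, so I = I_cm + Md² gives I = 0.03099 + (0.549)(2.072)² = 2.3879 kg·m².
Total I = 0.63744 + 5.6954 + 2.3879 = 8.7208 kg·m².

8.72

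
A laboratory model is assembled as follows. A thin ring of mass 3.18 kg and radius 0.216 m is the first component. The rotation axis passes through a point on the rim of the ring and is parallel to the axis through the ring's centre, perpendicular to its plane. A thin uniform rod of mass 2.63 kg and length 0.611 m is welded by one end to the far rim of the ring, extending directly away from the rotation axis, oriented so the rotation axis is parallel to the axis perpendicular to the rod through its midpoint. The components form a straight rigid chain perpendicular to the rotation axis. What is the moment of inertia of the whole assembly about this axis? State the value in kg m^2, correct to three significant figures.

1.81

Thin ring: I_cm = MR² = (3.18)(0.216)² = 0.14837 kg m^2; centre at d = 0.216 m, so the parallel axis theorem gives I = 0.14837 + (3.18)(0.216)² = 0.29673 kg m^2.
Thin rod: I_cm = (1/12)ML² = (1/12)(2.63)(0.611)² = 0.08182 kg m^2; centre at d = 0.216 + 0.216 + 0.3055 = 0.7375 m, so the parallel axis theorem gives I = 0.08182 + (2.63)(0.7375)² = 1.5123 kg m^2.
Total I = 0.29673 + 1.5123 = 1.809 kg m^2.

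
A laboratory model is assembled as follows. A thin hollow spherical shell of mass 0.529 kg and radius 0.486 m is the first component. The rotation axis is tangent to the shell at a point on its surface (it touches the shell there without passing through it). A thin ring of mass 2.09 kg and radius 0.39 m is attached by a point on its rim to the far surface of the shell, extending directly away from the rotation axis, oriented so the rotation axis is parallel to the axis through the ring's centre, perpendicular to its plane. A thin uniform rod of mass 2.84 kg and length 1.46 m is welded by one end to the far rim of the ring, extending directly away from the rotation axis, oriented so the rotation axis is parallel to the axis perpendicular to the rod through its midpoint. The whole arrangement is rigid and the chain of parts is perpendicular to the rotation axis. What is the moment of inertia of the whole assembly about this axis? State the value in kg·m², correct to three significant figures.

22.4

Spherical shell: I_cm = (2/3)MR² = (2/3)(0.529)(0.486)² = 0.083298 kg·m²; centre at d = 0.486 m, so I = I_cm + Md² gives I = 0.083298 + (0.529)(0.486)² = 0.20825 kg·m².
Thin ring: I_cm = MR² = (2.09)(0.39)² = 0.31789 kg·m²; centre at d = 0.486 + 0.486 + 0.39 = 1.362 m, so I = I_cm + Md² gives I = 0.31789 + (2.09)(1.362)² = 4.1949 kg·m².
Thin rod: I_cm = (1/12)ML² = (1/12)(2.84)(1.46)² = 0.50448 kg·m²; centre at d = 0.486 + 0.486 + 0.39 + 0.39 + 0.73 = 2.482 m, so I = I_cm + Md² gives I = 0.50448 + (2.84)(2.482)² = 18 kg·m².
Total I = 0.20825 + 4.1949 + 18 = 22.403 kg·m².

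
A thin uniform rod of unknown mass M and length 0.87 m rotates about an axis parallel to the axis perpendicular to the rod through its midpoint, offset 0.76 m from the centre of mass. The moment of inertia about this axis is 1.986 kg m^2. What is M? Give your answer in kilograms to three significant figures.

3.10

I = I_cm + Md² = (1/12)ML² + Md² = M·[0.0833333·(0.87)² + (0.76)²] = M·0.64067.
So M = 1.986 / 0.64067 = 3.0999 kg.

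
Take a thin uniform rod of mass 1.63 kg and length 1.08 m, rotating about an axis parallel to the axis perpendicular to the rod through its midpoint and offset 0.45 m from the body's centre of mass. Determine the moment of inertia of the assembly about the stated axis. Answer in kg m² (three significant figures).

0.489

I_cm = (1/12)ML² = (1/12)(1.63)(1.08)² = 0.15844 kg m²; centre at d = 0.45 m, so I = I_cm + Md² gives I = 0.15844 + (1.63)(0.45)² = 0.48851 kg m².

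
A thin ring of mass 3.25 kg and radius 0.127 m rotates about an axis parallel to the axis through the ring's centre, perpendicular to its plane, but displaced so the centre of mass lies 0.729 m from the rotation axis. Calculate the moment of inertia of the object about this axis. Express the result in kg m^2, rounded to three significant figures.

I_cm = MR² = (3.25)(0.127)² = 0.052419 kg m^2; centre at d = 0.729 m, so the parallel axis theorem gives I = 0.052419 + (3.25)(0.729)² = 1.7796 kg m^2.

1.78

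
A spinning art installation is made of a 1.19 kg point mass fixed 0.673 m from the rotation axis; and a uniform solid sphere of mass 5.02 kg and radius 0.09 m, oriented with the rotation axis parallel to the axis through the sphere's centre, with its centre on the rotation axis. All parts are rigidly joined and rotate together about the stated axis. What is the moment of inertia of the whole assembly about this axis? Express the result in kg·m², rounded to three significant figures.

Point mass: I_cm = 0; centre at d = 0.673 m, so I = I_cm + Md² gives I = 0 + (1.19)(0.673)² = 0.53899 kg·m².
Solid sphere: I_cm = (2/5)MR² = (2/5)(5.02)(0.09)² = 0.016265 kg·m²; axis through the centre, so I = 0.016265 kg·m².
Total I = 0.53899 + 0.016265 = 0.55525 kg·m².

0.555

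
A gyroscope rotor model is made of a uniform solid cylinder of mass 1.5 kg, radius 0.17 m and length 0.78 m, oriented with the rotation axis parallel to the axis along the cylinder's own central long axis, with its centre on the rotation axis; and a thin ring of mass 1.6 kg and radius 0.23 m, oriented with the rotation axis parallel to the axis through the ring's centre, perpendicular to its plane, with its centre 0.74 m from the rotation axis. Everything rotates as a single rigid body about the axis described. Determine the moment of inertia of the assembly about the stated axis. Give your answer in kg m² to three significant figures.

Solid cylinder: I_cm = (1/2)MR² = (1/2)(1.5)(0.17)² = 0.021675 kg m²; axis through the centre, so I = 0.021675 kg m².
Thin ring: I_cm = MR² = (1.6)(0.23)² = 0.08464 kg m²; centre at d = 0.74 m, so I = I_cm + Md² gives I = 0.08464 + (1.6)(0.74)² = 0.9608 kg m².
Total I = 0.021675 + 0.9608 = 0.98248 kg m².

0.982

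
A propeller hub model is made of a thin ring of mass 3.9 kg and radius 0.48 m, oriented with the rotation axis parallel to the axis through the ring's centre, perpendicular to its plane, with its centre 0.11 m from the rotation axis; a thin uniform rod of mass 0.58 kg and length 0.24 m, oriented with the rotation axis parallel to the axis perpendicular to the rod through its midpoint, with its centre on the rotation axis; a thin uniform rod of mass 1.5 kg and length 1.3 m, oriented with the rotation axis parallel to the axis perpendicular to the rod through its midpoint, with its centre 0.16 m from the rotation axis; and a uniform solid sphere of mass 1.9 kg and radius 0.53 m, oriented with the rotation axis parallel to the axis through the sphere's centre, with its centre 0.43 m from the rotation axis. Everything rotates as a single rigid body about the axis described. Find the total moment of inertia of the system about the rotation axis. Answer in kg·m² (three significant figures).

Thin ring: I_cm = MR² = (3.9)(0.48)² = 0.89856 kg·m²; centre at d = 0.11 m, so the parallel axis theorem gives I = 0.89856 + (3.9)(0.11)² = 0.94575 kg·m².
Thin rod: I_cm = (1/12)ML² = (1/12)(0.58)(0.24)² = 0.002784 kg·m²; axis through the centre, so I = 0.002784 kg·m².
Thin rod: I_cm = (1/12)ML² = (1/12)(1.5)(1.3)² = 0.21125 kg·m²; centre at d = 0.16 m, so the parallel axis theorem gives I = 0.21125 + (1.5)(0.16)² = 0.24965 kg·m².
Solid sphere: I_cm = (2/5)MR² = (2/5)(1.9)(0.53)² = 0.21348 kg·m²; centre at d = 0.43 m, so the parallel axis theorem gives I = 0.21348 + (1.9)(0.43)² = 0.56479 kg·m².
Total I = 0.94575 + 0.002784 + 0.24965 + 0.56479 = 1.763 kg·m².

1.76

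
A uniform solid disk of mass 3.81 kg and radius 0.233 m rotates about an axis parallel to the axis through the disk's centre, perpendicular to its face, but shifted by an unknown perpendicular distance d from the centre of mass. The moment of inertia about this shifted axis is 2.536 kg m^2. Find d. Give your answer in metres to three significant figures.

0.799

About the centre-of-mass axis, I_cm = (1/2)MR² = (1/2)(3.81)(0.233)² = 0.10342 kg m^2.
Parallel axis theorem: I = I_cm + Md², so Md² = 2.536 − 0.10342 = 2.4326 kg m^2.
d = √(2.4326 / 3.81) = 0.79904 m.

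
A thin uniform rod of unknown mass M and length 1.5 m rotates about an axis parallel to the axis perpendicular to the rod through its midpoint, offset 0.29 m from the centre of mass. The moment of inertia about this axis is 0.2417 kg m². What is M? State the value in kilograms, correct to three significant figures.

I = I_cm + Md² = (1/12)ML² + Md² = M·[0.0833333·(1.5)² + (0.29)²] = M·0.2716.
So M = 0.2417 / 0.2716 = 0.88991 kg.

0.890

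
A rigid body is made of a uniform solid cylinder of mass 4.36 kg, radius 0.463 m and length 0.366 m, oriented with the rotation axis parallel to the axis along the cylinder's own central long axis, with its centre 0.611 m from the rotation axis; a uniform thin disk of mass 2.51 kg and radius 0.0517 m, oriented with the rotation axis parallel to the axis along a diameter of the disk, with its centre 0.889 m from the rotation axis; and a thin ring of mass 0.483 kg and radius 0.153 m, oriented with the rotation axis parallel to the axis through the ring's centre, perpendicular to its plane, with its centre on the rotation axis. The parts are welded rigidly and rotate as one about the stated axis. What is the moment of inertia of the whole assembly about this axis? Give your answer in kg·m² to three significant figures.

4.09

Solid cylinder: I_cm = (1/2)MR² = (1/2)(4.36)(0.463)² = 0.46732 kg·m²; centre at d = 0.611 m, so the parallel axis theorem gives I = 0.46732 + (4.36)(0.611)² = 2.095 kg·m².
Thin disk: I_cm = (1/4)MR² = (1/4)(2.51)(0.0517)² = 0.0016772 kg·m²; centre at d = 0.889 m, so the parallel axis theorem gives I = 0.0016772 + (2.51)(0.889)² = 1.9854 kg·m².
Thin ring: I_cm = MR² = (0.483)(0.153)² = 0.011307 kg·m²; axis through the centre, so I = 0.011307 kg·m².
Total I = 2.095 + 1.9854 + 0.011307 = 4.0917 kg·m².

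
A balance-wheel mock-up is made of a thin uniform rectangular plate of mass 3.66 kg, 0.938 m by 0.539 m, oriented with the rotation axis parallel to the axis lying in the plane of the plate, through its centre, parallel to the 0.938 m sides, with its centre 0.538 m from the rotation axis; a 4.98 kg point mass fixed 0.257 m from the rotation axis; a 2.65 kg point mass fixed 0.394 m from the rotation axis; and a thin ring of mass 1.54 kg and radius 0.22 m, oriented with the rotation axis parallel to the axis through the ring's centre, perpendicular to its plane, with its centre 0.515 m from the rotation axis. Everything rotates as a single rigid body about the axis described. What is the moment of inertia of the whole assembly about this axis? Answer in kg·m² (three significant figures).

Rectangular plate: I_cm = (1/12)Mb² = (1/12)(3.66)(0.539)² = 0.088609 kg·m²; centre at d = 0.538 m, so the parallel axis theorem gives I = 0.088609 + (3.66)(0.538)² = 1.148 kg·m².
Point mass: I_cm = 0; centre at d = 0.257 m, so the parallel axis theorem gives I = 0 + (4.98)(0.257)² = 0.32892 kg·m².
Point mass: I_cm = 0; centre at d = 0.394 m, so the parallel axis theorem gives I = 0 + (2.65)(0.394)² = 0.41138 kg·m².
Thin ring: I_cm = MR² = (1.54)(0.22)² = 0.074536 kg·m²; centre at d = 0.515 m, so the parallel axis theorem gives I = 0.074536 + (1.54)(0.515)² = 0.48298 kg·m².
Total I = 1.148 + 0.32892 + 0.41138 + 0.48298 = 2.3713 kg·m².

2.37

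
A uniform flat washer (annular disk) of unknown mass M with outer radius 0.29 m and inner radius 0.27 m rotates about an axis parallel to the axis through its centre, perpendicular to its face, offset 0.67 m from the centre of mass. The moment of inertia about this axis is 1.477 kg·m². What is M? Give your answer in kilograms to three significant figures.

2.80

I = I_cm + Md² = (1/2)M(R²+r²) + Md² = M·[0.5·[(0.29)² + (0.27)²] + (0.67)²] = M·0.5274.
So M = 1.477 / 0.5274 = 2.8005 kg.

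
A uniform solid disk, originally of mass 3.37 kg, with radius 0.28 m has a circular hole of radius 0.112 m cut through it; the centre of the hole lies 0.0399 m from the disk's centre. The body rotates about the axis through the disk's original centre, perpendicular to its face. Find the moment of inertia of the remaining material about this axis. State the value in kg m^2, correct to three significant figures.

0.128

Unpierced body about its centre: I₀ = (1/2)MR² = (1/2)(3.37)(0.28)² = 0.1321 kg m^2.
The removed disk has mass m = M·(r/R)² = (3.37)(0.112/0.28)² = 0.5392 kg (same uniform areal density).
Its moment of inertia about the rotation axis (parallel-axis theorem): I_hole = (1/2)mr² + md² = (1/2)(0.5392)(0.112)² + (0.5392)(0.0399)² = 0.0042403 kg m^2.
Treating the hole as negative mass, I = I₀ − I_hole = 0.1321 − 0.0042403 = 0.12786 kg m^2.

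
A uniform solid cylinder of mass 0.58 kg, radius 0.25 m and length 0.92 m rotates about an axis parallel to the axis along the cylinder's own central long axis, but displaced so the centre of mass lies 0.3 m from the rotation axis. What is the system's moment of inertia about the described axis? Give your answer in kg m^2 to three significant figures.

0.0703

I_cm = (1/2)MR² = (1/2)(0.58)(0.25)² = 0.018125 kg m^2; centre at d = 0.3 m, so I = I_cm + Md² gives I = 0.018125 + (0.58)(0.3)² = 0.070325 kg m^2.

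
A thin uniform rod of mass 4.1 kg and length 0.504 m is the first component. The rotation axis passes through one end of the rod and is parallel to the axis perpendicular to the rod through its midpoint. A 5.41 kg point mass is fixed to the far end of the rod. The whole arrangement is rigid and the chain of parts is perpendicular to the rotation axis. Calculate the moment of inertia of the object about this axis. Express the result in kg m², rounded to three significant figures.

Thin rod: I_cm = (1/12)ML² = (1/12)(4.1)(0.504)² = 0.086789 kg m²; centre at d = 0.252 m, so the parallel axis theorem gives I = 0.086789 + (4.1)(0.252)² = 0.34716 kg m².
Point mass: I_cm = 0; centre at d = 0.252 + 0.252 = 0.504 m, so the parallel axis theorem gives I = 0 + (5.41)(0.504)² = 1.3742 kg m².
Total I = 0.34716 + 1.3742 = 1.7214 kg m².

1.72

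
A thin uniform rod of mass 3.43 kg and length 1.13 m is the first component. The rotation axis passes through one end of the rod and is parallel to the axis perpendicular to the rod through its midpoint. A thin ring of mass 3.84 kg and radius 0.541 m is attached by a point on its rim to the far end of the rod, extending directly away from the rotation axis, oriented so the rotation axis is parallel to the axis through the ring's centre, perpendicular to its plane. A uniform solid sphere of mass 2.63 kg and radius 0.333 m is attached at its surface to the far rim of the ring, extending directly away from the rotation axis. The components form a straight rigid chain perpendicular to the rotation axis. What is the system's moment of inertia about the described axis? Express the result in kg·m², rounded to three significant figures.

Thin rod: I_cm = (1/12)ML² = (1/12)(3.43)(1.13)² = 0.36498 kg·m²; centre at d = 0.565 m, so I = I_cm + Md² gives I = 0.36498 + (3.43)(0.565)² = 1.4599 kg·m².
Thin ring: I_cm = MR² = (3.84)(0.541)² = 1.1239 kg·m²; centre at d = 0.565 + 0.565 + 0.541 = 1.671 m, so I = I_cm + Md² gives I = 1.1239 + (3.84)(1.671)² = 11.846 kg·m².
Solid sphere: I_cm = (2/5)MR² = (2/5)(2.63)(0.333)² = 0.11666 kg·m²; centre at d = 0.565 + 0.565 + 0.541 + 0.541 + 0.333 = 2.545 m, so I = I_cm + Md² gives I = 0.11666 + (2.63)(2.545)² = 17.151 kg·m².
Total I = 1.4599 + 11.846 + 17.151 = 30.457 kg·m².

30.5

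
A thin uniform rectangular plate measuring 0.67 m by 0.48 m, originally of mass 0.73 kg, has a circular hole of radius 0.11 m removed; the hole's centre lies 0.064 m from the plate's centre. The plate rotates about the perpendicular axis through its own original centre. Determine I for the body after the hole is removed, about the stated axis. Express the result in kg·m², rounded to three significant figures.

0.0404

Unpierced body about its centre: I₀ = (1/12)M(a²+b²) = (1/12)(0.73)[(0.67)² + (0.48)²] = 0.041324 kg·m².
The removed disk has mass m = M·πr²/(ab) = (0.73)·π(0.11)²/(0.67·0.48) = 0.086286 kg (same uniform areal density).
Its moment of inertia about the rotation axis (parallel-axis theorem): I_hole = (1/2)mr² + md² = (1/2)(0.086286)(0.11)² + (0.086286)(0.064)² = 0.00087546 kg·m².
Treating the hole as negative mass, I = I₀ − I_hole = 0.041324 − 0.00087546 = 0.040449 kg·m².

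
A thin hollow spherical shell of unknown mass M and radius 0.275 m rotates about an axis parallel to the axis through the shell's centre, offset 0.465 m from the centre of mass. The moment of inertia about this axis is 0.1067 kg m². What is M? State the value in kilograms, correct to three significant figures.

I = I_cm + Md² = (2/3)MR² + Md² = M·[0.666667·(0.275)² + (0.465)²] = M·0.26664.
So M = 0.1067 / 0.26664 = 0.40016 kg.

0.400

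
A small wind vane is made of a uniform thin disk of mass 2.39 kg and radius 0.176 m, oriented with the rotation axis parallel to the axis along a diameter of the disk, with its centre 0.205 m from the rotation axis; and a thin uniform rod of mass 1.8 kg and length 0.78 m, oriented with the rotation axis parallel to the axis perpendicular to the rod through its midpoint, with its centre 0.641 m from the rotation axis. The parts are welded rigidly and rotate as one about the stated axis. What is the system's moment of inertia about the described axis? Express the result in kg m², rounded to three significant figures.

Thin disk: I_cm = (1/4)MR² = (1/4)(2.39)(0.176)² = 0.018508 kg m²; centre at d = 0.205 m, so the parallel axis theorem gives I = 0.018508 + (2.39)(0.205)² = 0.11895 kg m².
Thin rod: I_cm = (1/12)ML² = (1/12)(1.8)(0.78)² = 0.09126 kg m²; centre at d = 0.641 m, so the parallel axis theorem gives I = 0.09126 + (1.8)(0.641)² = 0.83085 kg m².
Total I = 0.11895 + 0.83085 = 0.94979 kg m².

0.950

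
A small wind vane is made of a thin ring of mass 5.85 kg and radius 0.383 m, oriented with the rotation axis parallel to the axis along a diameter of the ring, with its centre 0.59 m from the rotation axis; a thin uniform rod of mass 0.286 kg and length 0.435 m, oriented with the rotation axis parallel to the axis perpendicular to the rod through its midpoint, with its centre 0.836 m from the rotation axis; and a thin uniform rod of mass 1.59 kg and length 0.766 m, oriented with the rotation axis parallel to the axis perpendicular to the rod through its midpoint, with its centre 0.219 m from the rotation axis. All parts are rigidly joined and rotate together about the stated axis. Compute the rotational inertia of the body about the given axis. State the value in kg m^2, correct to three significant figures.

Thin ring: I_cm = (1/2)MR² = (1/2)(5.85)(0.383)² = 0.42907 kg m^2; centre at d = 0.59 m, so the parallel axis theorem gives I = 0.42907 + (5.85)(0.59)² = 2.4655 kg m^2.
Thin rod: I_cm = (1/12)ML² = (1/12)(0.286)(0.435)² = 0.0045099 kg m^2; centre at d = 0.836 m, so the parallel axis theorem gives I = 0.0045099 + (0.286)(0.836)² = 0.20439 kg m^2.
Thin rod: I_cm = (1/12)ML² = (1/12)(1.59)(0.766)² = 0.077745 kg m^2; centre at d = 0.219 m, so the parallel axis theorem gives I = 0.077745 + (1.59)(0.219)² = 0.154 kg m^2.
Total I = 2.4655 + 0.20439 + 0.154 = 2.8238 kg m^2.

2.82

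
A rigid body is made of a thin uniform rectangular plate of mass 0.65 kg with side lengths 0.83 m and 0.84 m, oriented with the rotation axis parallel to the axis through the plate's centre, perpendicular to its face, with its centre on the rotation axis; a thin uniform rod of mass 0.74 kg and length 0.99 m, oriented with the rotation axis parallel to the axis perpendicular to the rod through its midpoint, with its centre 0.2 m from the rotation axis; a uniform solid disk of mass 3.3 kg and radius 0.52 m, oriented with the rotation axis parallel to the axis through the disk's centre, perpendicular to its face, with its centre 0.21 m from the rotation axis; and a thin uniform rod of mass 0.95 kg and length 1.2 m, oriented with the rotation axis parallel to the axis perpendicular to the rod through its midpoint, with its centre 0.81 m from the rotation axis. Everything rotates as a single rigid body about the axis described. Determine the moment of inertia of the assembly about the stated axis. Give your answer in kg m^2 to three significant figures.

Rectangular plate: I_cm = (1/12)M(a²+b²) = (1/12)(0.65)[(0.83)² + (0.84)²] = 0.075535 kg m^2; axis through the centre, so I = 0.075535 kg m^2.
Thin rod: I_cm = (1/12)ML² = (1/12)(0.74)(0.99)² = 0.060439 kg m^2; centre at d = 0.2 m, so the parallel axis theorem gives I = 0.060439 + (0.74)(0.2)² = 0.090039 kg m^2.
Solid disk: I_cm = (1/2)MR² = (1/2)(3.3)(0.52)² = 0.44616 kg m^2; centre at d = 0.21 m, so the parallel axis theorem gives I = 0.44616 + (3.3)(0.21)² = 0.59169 kg m^2.
Thin rod: I_cm = (1/12)ML² = (1/12)(0.95)(1.2)² = 0.114 kg m^2; centre at d = 0.81 m, so the parallel axis theorem gives I = 0.114 + (0.95)(0.81)² = 0.7373 kg m^2.
Total I = 0.075535 + 0.090039 + 0.59169 + 0.7373 = 1.4946 kg m^2.

1.49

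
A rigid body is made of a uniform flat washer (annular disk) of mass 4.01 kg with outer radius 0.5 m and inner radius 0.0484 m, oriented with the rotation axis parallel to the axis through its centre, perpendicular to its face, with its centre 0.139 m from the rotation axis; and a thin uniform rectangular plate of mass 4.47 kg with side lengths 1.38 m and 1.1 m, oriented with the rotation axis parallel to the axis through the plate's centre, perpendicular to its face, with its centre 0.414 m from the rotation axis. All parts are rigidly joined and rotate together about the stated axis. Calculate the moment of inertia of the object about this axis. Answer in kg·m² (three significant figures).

Annular disk: I_cm = (1/2)M(R²+r²) = (1/2)(4.01)[(0.5)² + (0.0484)²] = 0.50595 kg·m²; centre at d = 0.139 m, so the parallel axis theorem gives I = 0.50595 + (4.01)(0.139)² = 0.58342 kg·m².
Rectangular plate: I_cm = (1/12)M(a²+b²) = (1/12)(4.47)[(1.38)² + (1.1)²] = 1.1601 kg·m²; centre at d = 0.414 m, so the parallel axis theorem gives I = 1.1601 + (4.47)(0.414)² = 1.9263 kg·m².
Total I = 0.58342 + 1.9263 = 2.5097 kg·m².

2.51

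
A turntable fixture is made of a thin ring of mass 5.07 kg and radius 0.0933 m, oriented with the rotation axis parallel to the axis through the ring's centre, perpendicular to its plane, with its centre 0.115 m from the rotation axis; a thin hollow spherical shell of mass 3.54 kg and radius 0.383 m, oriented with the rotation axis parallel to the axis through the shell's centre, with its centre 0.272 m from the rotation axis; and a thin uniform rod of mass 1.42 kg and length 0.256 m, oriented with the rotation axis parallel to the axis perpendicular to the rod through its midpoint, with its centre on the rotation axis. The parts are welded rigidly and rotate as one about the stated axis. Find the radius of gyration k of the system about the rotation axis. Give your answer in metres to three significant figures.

0.269

Thin ring: I_cm = MR² = (5.07)(0.0933)² = 0.044134 kg m^2; centre at d = 0.115 m, so the parallel axis theorem gives I = 0.044134 + (5.07)(0.115)² = 0.11118 kg m^2.
Spherical shell: I_cm = (2/3)MR² = (2/3)(3.54)(0.383)² = 0.34619 kg m^2; centre at d = 0.272 m, so the parallel axis theorem gives I = 0.34619 + (3.54)(0.272)² = 0.60809 kg m^2.
Thin rod: I_cm = (1/12)ML² = (1/12)(1.42)(0.256)² = 0.0077551 kg m^2; axis through the centre, so I = 0.0077551 kg m^2.
Total I = 0.72703 kg m^2; total mass M = 10.03 kg.
k = √(I/M) = √(0.72703/10.03) = 0.26923 m.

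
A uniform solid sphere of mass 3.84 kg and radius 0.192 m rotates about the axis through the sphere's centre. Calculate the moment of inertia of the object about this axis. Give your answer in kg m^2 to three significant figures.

I_cm = (2/5)MR² = (2/5)(3.84)(0.192)² = 0.056623 kg m^2; axis through the centre, so I = 0.056623 kg m^2.

0.0566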